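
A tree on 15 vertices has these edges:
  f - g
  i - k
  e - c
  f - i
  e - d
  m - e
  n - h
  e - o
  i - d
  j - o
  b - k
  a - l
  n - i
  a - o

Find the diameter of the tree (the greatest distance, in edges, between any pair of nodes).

7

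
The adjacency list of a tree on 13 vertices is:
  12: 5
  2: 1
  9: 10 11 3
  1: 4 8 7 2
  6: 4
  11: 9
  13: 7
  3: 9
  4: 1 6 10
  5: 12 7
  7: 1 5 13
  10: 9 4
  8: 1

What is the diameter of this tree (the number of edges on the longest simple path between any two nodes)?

7

BFS from 12 reaches 11 last, at distance 7; BFS from 11 confirms no node is farther.
Path: 12–5–7–1–4–10–9–11.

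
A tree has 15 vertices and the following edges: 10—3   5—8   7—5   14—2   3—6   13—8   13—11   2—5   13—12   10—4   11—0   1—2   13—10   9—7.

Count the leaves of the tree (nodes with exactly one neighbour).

Degree-1 nodes: 0, 1, 4, 6, 9, 12, 14 — 7 of them.

7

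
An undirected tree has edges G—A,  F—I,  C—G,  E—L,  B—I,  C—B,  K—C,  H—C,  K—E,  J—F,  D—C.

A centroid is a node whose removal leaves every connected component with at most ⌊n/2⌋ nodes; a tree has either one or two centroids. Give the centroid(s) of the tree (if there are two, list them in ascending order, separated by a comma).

Delete C: the remaining components have sizes 4, 3, 2, 1, 1. Max 4 ≤ 6, so C is a centroid.
No neighbour of C does as well, so C is the unique centroid.

C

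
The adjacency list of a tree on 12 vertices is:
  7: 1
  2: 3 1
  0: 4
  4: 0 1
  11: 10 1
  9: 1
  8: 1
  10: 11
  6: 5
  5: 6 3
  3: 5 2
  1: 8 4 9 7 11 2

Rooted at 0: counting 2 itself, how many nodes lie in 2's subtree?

Descendants of 2 (including itself): 2, 3, 5, 6. That's 4.

4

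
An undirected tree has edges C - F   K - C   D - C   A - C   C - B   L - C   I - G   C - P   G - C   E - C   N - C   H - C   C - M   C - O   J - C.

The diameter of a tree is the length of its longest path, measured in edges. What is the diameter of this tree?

Starting from I, a farthest node is P at distance 3.
One longest path: I – G – C – P.
So the diameter is 3.

3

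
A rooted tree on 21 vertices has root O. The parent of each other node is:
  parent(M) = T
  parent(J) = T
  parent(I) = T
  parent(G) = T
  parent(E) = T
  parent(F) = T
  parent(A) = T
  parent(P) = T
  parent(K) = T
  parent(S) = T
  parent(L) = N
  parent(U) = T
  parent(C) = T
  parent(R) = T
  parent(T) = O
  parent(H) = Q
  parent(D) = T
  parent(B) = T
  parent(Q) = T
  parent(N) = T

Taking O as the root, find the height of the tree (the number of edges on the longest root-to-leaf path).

3

A deepest node is H, reached by O → T → Q → H.
That path has 3 edges, so the height is 3.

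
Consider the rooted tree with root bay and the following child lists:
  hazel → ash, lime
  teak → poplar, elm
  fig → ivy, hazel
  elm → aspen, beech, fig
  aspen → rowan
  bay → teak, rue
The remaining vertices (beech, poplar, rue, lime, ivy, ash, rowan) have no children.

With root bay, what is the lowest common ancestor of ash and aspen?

Path ash→root: ash hazel fig elm teak bay; path aspen→root: aspen elm teak bay.
First common node: elm.

elm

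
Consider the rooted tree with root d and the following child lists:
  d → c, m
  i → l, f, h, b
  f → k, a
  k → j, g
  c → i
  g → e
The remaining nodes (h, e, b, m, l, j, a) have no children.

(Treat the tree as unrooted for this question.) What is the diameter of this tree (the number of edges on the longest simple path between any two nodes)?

Starting from m, a farthest node is e at distance 7.
One longest path: m-d-c-i-f-k-g-e.
So the diameter is 7.

7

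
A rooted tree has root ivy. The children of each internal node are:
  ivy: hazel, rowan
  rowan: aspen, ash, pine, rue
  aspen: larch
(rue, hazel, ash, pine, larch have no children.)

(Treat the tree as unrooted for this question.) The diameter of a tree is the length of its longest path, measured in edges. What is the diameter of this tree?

4

Starting from larch, a farthest node is hazel at distance 4.
One longest path: larch-aspen-rowan-ivy-hazel.
So the diameter is 4.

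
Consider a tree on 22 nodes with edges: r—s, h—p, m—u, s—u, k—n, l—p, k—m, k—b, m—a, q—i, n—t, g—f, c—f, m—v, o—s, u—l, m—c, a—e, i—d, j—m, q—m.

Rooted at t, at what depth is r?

Path from t to r: t – n – k – m – u – s – r, which has 6 edges.

6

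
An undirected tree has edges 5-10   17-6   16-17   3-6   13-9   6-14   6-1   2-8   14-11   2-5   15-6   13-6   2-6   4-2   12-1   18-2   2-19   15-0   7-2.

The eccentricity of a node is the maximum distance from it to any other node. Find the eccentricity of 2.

A farthest node from 2 is 11 (9, 16, 12, 0 also at distance 3).
The path 2 – 6 – 14 – 11 has 3 edges.

3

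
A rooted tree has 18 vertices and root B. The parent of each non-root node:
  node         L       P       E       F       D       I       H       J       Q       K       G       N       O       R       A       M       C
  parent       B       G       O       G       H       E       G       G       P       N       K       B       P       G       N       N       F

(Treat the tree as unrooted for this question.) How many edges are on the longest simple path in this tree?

8

BFS from I reaches L last, at distance 8; BFS from L confirms no node is farther.
Path: I–E–O–P–G–K–N–B–L.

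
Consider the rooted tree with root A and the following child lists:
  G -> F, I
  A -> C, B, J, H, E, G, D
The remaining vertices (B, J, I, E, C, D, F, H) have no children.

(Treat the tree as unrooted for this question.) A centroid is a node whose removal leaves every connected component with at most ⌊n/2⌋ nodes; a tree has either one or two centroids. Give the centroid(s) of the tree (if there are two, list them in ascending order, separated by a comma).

A

Removing A splits the tree into components of sizes 3, 1, 1, 1, 1, 1, 1; the largest is 3 ≤ ⌊10/2⌋ = 5.
No neighbour of A does as well, so A is the unique centroid.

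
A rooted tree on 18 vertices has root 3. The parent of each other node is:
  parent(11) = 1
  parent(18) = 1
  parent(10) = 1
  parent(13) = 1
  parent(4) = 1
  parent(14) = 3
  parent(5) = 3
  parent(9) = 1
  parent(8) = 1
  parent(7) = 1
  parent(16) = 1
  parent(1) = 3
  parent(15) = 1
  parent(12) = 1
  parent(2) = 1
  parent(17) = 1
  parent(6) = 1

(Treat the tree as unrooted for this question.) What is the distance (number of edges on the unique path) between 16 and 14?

3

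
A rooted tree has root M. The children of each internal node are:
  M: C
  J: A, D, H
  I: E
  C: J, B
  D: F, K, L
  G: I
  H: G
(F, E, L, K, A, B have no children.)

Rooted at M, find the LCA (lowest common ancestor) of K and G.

Ancestors of K (toward the root): K, D, J, C, M.
Ancestors of G: G, H, J, C, M.
The deepest node appearing in both lists is J.

J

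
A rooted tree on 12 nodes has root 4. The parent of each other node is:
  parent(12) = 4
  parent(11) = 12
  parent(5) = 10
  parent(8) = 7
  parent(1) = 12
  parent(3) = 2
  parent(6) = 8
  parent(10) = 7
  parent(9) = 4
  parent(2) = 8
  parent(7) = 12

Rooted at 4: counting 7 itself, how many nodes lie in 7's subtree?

7's subtree: {7, 10, 8, 5, 2, 6, 3}, size 7.

7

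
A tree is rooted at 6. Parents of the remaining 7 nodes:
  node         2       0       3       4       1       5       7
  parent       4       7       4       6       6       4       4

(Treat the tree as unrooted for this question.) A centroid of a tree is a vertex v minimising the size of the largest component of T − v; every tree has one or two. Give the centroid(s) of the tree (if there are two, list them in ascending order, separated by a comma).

4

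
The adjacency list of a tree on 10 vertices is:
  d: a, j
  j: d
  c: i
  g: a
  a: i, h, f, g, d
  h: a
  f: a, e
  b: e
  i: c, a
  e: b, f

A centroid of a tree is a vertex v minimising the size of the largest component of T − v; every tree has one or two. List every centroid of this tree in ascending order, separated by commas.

a

If a is removed the pieces have sizes 3, 2, 2, 1, 1, all ≤ ⌊10/2⌋ = 5.
Every other node leaves some component of size > 5, so the centroid is unique.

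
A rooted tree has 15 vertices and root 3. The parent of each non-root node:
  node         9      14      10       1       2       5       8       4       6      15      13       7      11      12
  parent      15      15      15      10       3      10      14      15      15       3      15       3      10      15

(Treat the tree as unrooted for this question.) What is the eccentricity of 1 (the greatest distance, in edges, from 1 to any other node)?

Distances from 1 peak at 4, attained at 7 (2, 8 also at distance 4).
1-10-15-3-7

4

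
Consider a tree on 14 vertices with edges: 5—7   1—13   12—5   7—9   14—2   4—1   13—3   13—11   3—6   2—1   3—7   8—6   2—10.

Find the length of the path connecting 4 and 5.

5

The path is 4–1–13–3–7–5, which has 5 edges.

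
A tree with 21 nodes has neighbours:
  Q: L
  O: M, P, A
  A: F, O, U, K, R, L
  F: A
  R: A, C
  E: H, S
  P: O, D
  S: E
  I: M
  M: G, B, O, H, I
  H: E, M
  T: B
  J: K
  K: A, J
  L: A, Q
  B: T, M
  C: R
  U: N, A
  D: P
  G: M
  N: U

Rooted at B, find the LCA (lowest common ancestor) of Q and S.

M

Q's ancestor chain is Q, L, A, O, M, B and S's is S, E, H, M, B; they first meet at M.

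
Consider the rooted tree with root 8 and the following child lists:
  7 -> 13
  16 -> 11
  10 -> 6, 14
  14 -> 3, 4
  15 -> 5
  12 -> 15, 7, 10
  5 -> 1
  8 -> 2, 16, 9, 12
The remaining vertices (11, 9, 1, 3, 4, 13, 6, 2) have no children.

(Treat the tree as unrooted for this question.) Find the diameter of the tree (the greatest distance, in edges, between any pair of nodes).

Starting from 1, a farthest node is 11 at distance 6.
One longest path: 1–5–15–12–8–16–11.
So the diameter is 6.

6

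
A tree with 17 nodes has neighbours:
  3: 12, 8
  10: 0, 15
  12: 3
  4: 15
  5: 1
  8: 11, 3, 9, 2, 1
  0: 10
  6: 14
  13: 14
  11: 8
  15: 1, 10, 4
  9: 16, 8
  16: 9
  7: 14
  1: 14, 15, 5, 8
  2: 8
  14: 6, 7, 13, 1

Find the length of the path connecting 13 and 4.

The path is 13–14–1–15–4, which has 4 edges.

4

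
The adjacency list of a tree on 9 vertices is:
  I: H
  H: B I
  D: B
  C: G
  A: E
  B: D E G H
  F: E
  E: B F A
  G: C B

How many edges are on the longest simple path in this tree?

Starting from A, a farthest node is I at distance 4.
One longest path: A-E-B-H-I.
So the diameter is 4.

4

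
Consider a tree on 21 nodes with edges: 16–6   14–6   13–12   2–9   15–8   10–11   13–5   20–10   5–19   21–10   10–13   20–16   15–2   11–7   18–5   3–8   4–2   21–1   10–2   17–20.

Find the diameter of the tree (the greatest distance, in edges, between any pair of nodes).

Starting from 14, a farthest node is 3 at distance 8.
One longest path: 14–6–16–20–10–2–15–8–3.
So the diameter is 8.

8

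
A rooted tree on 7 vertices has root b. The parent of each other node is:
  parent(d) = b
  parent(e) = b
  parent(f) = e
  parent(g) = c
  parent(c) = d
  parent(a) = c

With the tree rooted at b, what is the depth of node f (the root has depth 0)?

2

Path from b to f: b → e → f, which has 2 edges.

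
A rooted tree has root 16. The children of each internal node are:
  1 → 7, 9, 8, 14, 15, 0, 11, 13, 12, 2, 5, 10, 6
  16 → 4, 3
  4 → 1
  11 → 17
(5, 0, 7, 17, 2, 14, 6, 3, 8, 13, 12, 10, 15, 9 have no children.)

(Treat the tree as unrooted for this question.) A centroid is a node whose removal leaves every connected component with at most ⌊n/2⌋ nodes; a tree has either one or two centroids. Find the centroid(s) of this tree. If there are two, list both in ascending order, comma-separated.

1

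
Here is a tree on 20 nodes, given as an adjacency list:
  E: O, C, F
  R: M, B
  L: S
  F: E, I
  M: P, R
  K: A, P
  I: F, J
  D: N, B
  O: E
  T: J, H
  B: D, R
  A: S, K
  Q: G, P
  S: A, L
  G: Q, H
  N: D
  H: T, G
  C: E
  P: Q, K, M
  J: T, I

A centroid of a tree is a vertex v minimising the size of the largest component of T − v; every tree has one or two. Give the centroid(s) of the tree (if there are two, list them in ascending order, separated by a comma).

Delete Q: the remaining components have sizes 10, 9. Max 10 ≤ 10, so Q is a centroid.
Its neighbour P also leaves a largest component of size 10, so both are centroids.

P, Q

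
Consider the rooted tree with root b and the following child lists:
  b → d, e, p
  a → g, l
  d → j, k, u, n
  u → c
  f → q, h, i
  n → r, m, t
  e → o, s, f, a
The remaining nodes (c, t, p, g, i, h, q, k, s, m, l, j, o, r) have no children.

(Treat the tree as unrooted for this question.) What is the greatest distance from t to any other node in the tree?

6

A farthest node from t is l (q, i, g, h also at distance 6).
The path t-n-d-b-e-a-l has 6 edges.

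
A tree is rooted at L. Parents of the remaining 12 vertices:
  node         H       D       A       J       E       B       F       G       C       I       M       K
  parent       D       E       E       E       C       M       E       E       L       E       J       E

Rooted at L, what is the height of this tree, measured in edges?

A deepest node is B, reached by L – C – E – J – M – B.
That path has 5 edges, so the height is 5.

5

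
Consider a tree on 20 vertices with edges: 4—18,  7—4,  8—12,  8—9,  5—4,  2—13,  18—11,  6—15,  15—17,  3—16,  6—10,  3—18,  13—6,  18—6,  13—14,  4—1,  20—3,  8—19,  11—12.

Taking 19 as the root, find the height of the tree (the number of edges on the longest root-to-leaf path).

7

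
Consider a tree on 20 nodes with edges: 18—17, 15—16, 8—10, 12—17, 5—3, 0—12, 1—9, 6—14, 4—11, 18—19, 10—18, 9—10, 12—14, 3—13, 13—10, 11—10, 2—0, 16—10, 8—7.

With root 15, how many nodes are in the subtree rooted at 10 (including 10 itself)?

10's subtree: {10, 9, 18, 8, 13, 11, 1, 19, 17, 7, 3, 4, 12, 5, 0, 14, 2, 6}, size 18.

18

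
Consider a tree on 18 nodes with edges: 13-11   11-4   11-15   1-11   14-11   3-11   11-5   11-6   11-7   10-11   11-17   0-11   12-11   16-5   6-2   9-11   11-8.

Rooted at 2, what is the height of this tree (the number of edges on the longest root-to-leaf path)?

4

16 sits deepest: 2-6-11-5-16 — 4 edges from the root.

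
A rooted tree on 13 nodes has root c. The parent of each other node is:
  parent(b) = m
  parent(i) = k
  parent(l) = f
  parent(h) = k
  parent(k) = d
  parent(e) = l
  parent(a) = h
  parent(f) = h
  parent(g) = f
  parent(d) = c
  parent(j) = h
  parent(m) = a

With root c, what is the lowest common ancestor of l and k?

k

l's ancestor chain is l, f, h, k, d, c and k's is k, d, c; they first meet at k.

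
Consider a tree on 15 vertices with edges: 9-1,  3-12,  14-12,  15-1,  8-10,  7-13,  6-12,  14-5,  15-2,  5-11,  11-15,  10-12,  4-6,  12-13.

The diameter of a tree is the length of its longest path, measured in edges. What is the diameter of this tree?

8

A longest path is 9 - 1 - 15 - 11 - 5 - 14 - 12 - 10 - 8, with 8 edges.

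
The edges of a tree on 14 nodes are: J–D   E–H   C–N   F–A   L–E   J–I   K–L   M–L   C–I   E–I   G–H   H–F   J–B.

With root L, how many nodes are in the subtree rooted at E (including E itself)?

11

The subtree rooted at E contains: E, I, H, C, J, F, G, N, B, D, A — 11 nodes.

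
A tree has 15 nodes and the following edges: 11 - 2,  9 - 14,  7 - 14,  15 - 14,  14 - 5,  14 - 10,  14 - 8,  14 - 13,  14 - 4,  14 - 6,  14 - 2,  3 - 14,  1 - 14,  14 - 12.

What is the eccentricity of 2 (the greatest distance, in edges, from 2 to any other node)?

A farthest node from 2 is 5 (15, 13, 1, 12, 10, 3, 9, 6, 7, 4, 8 also at distance 2).
The path 2-14-5 has 2 edges.

2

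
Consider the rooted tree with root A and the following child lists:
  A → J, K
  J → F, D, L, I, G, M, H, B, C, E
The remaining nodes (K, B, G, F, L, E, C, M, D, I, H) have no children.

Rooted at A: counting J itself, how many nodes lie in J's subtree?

Descendants of J (including itself): J, C, M, L, D, I, B, E, H, F, G. That's 11.

11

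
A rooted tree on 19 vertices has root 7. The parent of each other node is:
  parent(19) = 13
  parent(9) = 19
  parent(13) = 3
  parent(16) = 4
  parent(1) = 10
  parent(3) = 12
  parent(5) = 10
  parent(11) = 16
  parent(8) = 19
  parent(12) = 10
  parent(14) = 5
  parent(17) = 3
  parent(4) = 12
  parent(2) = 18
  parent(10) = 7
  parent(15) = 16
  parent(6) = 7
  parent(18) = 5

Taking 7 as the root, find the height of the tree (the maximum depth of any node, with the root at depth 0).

A deepest node is 8, reached by 7 → 10 → 12 → 3 → 13 → 19 → 8.
That path has 6 edges, so the height is 6.

6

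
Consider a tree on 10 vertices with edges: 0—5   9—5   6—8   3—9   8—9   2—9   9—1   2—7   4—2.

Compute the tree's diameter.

BFS from 6 reaches 4 last, at distance 4; BFS from 4 confirms no node is farther.
Path: 6 – 8 – 9 – 2 – 4.

4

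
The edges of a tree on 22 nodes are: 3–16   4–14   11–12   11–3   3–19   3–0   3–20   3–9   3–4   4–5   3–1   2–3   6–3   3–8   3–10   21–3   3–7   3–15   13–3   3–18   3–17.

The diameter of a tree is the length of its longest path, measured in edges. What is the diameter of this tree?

A longest path is 12-11-3-4-14, with 4 edges.

4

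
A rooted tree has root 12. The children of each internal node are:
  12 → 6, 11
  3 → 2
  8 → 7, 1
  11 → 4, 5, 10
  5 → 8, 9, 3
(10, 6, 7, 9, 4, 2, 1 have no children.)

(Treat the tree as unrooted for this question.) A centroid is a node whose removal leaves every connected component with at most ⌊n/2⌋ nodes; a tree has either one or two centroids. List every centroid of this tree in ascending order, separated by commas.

5

Delete 5: the remaining components have sizes 5, 3, 2, 1. Max 5 ≤ 6, so 5 is a centroid.
No neighbour of 5 does as well, so 5 is the unique centroid.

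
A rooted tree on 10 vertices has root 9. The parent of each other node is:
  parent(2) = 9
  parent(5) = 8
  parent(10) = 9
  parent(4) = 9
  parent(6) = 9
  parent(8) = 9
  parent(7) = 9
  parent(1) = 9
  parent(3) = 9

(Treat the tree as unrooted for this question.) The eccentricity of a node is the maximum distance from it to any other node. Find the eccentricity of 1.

3

The node farthest from 1 is 5, via 1–9–8–5 — 3 edges.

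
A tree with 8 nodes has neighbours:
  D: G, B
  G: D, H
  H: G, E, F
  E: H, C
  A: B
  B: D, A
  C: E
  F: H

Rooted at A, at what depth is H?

4

Path from A to H: A – B – D – G – H, which has 4 edges.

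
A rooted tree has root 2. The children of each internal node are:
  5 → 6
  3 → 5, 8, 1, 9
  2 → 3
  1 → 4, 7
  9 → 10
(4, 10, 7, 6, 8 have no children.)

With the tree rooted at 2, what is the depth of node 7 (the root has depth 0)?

Climbing from 7 to the root: 7 → 1 → 3 → 2. That's 3 steps.

3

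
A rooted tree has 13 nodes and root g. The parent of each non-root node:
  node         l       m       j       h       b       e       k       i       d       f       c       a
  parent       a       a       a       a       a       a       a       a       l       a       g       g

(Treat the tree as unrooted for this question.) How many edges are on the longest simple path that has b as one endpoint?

Distances from b peak at 3, attained at d (c also at distance 3).
b – a – l – d

3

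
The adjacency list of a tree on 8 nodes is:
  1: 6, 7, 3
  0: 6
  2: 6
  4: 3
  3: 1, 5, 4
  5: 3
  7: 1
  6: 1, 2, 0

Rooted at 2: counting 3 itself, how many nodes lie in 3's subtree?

Descendants of 3 (including itself): 3, 5, 4. That's 3.

3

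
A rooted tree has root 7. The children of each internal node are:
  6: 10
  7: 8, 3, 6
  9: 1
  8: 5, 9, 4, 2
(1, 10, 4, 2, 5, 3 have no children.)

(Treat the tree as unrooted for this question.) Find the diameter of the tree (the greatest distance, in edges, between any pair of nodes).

5

BFS from 1 reaches 10 last, at distance 5; BFS from 10 confirms no node is farther.
Path: 1 - 9 - 8 - 7 - 6 - 10.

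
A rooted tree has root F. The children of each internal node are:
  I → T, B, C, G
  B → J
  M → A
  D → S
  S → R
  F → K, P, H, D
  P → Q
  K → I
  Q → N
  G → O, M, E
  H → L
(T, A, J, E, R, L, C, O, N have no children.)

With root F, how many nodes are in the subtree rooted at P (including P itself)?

Descendants of P (including itself): P, Q, N. That's 3.

3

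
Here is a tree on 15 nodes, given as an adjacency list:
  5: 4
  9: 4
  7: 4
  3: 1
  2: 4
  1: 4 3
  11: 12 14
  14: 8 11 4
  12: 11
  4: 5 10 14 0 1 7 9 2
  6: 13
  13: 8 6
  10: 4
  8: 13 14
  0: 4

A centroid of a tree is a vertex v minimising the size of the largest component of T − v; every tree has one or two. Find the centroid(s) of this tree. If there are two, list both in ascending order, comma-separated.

Delete 4: the remaining components have sizes 6, 2, 1, 1, 1, 1, 1, 1. Max 6 ≤ 7, so 4 is a centroid.
No neighbour of 4 does as well, so 4 is the unique centroid.

4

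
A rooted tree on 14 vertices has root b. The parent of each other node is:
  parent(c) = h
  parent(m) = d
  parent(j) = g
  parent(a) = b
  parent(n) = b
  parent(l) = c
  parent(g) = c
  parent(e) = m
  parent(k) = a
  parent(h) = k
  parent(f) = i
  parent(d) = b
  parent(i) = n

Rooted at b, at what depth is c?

4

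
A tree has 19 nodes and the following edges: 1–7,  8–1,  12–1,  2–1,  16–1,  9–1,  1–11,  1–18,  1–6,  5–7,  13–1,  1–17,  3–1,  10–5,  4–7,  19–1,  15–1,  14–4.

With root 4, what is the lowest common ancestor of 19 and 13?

19's ancestor chain is 19, 1, 7, 4 and 13's is 13, 1, 7, 4; they first meet at 1.

1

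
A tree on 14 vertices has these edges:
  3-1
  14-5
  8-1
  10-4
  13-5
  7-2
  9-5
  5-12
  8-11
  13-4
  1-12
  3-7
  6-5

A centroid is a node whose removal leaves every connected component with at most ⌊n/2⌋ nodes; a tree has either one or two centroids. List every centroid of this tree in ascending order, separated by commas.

5, 12

Delete 5: the remaining components have sizes 7, 3, 1, 1, 1. Max 7 ≤ 7, so 5 is a centroid.
12 is adjacent to 5 and is also a centroid (the largest component after removing it is likewise 7).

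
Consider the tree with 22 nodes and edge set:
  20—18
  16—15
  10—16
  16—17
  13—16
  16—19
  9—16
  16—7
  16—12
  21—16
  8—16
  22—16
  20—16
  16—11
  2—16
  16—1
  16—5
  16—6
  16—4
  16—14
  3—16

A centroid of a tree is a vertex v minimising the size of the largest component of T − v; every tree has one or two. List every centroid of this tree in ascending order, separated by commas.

If 16 is removed the pieces have sizes 2, 1, 1, 1, 1, 1, 1, 1, 1, 1, 1, 1, 1, 1, 1, 1, 1, 1, 1, 1, all ≤ ⌊22/2⌋ = 11.
Every other node leaves some component of size > 11, so the centroid is unique.

16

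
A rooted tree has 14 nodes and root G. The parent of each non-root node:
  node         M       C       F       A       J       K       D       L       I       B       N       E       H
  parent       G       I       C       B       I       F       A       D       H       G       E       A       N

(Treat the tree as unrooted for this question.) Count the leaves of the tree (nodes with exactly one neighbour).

Degree-1 nodes: J, K, L, M — 4 of them.

4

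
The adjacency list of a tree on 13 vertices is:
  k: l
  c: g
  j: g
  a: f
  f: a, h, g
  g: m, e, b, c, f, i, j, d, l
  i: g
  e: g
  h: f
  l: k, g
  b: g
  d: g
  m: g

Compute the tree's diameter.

4

BFS from k reaches h last, at distance 4; BFS from h confirms no node is farther.
Path: k–l–g–f–h.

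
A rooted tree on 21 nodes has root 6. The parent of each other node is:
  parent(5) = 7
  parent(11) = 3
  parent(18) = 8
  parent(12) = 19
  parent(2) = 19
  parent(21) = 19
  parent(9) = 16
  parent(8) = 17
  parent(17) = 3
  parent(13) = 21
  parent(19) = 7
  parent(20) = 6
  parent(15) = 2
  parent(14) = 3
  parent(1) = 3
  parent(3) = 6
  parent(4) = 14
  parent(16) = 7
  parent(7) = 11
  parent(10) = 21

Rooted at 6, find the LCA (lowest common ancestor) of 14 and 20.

6

Path 14→root: 14 3 6; path 20→root: 20 6.
First common node: 6.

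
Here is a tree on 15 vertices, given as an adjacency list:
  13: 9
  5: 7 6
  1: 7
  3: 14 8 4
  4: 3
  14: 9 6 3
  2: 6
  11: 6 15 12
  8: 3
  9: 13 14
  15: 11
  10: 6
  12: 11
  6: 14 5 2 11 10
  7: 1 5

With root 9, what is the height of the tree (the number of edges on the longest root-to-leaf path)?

5

A deepest node is 1, reached by 9 – 14 – 6 – 5 – 7 – 1.
That path has 5 edges, so the height is 5.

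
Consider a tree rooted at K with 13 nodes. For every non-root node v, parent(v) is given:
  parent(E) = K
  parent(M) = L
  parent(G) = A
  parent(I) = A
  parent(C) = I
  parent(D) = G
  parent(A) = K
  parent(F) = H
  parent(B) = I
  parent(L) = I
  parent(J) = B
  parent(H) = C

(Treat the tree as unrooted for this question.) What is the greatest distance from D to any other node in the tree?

Distances from D peak at 6, attained at F.
D-G-A-I-C-H-F

6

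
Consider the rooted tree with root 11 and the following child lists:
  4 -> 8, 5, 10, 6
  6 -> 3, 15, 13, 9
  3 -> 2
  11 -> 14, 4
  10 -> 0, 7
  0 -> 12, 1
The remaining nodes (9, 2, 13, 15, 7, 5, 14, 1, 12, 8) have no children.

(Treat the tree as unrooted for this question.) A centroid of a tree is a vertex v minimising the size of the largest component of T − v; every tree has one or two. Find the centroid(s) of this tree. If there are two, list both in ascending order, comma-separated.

4

Delete 4: the remaining components have sizes 6, 5, 2, 1, 1. Max 6 ≤ 8, so 4 is a centroid.
Every other node leaves some component of size > 8, so the centroid is unique.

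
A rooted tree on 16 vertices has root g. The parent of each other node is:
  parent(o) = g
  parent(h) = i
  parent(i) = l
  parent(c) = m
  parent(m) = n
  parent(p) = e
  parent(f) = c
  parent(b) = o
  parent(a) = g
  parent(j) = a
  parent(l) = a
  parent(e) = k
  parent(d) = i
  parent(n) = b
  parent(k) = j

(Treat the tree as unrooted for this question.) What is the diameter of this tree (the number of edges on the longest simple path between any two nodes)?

Starting from f, a farthest node is p at distance 11.
One longest path: f–c–m–n–b–o–g–a–j–k–e–p.
So the diameter is 11.

11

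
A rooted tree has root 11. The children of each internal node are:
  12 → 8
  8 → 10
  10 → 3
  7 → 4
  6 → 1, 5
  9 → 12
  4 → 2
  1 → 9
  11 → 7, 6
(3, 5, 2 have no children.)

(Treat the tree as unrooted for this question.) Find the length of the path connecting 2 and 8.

8

2 – 4 – 7 – 11 – 6 – 1 – 9 – 12 – 8: 8 edges.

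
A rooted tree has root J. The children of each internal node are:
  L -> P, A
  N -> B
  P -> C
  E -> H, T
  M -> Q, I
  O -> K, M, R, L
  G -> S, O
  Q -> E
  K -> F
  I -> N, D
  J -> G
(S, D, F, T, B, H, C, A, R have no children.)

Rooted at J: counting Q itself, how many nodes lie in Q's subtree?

4

Descendants of Q (including itself): Q, E, T, H. That's 4.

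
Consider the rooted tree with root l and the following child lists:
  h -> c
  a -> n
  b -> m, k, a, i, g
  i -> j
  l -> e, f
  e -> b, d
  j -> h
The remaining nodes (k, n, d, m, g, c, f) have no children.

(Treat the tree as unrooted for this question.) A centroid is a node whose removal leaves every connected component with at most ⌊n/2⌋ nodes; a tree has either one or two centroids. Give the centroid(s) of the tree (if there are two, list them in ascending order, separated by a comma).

b

If b is removed the pieces have sizes 4, 4, 2, 1, 1, 1, all ≤ ⌊14/2⌋ = 7.
No neighbour of b does as well, so b is the unique centroid.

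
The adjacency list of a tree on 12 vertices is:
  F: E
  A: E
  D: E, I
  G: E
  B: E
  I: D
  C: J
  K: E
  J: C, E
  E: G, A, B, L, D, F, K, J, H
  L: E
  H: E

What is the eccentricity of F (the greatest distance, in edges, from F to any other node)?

The node farthest from F is I (C also at distance 3), via F – E – D – I — 3 edges.

3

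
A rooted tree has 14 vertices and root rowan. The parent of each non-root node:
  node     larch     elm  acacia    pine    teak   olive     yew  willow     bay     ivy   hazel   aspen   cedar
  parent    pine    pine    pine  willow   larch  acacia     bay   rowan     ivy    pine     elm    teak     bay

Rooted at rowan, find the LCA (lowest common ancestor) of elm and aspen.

Ancestors of elm (toward the root): elm, pine, willow, rowan.
Ancestors of aspen: aspen, teak, larch, pine, willow, rowan.
The deepest node appearing in both lists is pine.

pine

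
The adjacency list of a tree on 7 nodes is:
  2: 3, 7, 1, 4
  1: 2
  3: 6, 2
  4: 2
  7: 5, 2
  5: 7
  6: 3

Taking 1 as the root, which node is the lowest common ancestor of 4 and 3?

2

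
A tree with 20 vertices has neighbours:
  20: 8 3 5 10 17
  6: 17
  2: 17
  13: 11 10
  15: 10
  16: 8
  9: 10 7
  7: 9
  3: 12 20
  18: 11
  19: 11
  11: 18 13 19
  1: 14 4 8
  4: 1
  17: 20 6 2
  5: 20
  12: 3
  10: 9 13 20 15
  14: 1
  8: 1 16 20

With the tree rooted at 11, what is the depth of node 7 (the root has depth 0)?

4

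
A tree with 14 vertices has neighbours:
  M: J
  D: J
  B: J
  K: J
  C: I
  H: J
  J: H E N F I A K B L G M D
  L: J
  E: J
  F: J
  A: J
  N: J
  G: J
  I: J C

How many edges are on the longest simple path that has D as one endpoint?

Distances from D peak at 3, attained at C.
D-J-I-C

3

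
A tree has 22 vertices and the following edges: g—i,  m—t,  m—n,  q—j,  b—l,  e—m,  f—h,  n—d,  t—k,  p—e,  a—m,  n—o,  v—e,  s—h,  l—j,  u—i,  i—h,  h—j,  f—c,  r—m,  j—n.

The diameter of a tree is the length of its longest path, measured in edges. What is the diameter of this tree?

Starting from k, a farthest node is g at distance 7.
One longest path: k-t-m-n-j-h-i-g.
So the diameter is 7.

7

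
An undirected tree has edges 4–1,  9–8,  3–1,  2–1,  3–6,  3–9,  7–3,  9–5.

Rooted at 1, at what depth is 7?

2

Climbing from 7 to the root: 7–3–1. That's 2 steps.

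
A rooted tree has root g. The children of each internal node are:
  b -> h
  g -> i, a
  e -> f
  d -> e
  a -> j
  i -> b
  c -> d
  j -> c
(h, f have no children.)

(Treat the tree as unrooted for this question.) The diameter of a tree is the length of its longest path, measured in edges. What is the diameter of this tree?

Starting from h, a farthest node is f at distance 9.
One longest path: h – b – i – g – a – j – c – d – e – f.
So the diameter is 9.

9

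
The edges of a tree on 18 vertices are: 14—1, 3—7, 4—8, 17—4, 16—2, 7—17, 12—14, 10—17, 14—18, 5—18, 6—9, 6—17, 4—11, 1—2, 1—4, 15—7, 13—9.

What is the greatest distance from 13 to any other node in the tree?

8

Distances from 13 peak at 8, attained at 5.
13-9-6-17-4-1-14-18-5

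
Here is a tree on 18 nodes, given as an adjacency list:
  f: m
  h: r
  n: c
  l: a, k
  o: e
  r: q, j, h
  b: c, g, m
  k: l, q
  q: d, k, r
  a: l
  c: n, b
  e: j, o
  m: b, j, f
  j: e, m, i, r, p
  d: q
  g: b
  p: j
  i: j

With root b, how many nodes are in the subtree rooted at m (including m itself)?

14

m's subtree: {m, j, f, e, r, i, p, o, q, h, k, d, l, a}, size 14.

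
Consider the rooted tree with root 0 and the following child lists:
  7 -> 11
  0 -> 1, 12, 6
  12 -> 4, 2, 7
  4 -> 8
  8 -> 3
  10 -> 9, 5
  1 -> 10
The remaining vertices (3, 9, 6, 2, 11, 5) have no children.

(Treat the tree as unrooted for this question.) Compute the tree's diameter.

7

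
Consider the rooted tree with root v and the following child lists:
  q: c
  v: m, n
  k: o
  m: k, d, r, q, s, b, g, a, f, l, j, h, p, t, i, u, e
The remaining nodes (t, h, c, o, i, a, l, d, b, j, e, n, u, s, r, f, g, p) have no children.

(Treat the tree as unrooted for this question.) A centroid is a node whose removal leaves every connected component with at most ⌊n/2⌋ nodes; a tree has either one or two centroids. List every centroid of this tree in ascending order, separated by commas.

Delete m: the remaining components have sizes 2, 2, 2, 1, 1, 1, 1, 1, 1, 1, 1, 1, 1, 1, 1, 1, 1, 1. Max 2 ≤ 11, so m is a centroid.
Every other node leaves some component of size > 11, so the centroid is unique.

m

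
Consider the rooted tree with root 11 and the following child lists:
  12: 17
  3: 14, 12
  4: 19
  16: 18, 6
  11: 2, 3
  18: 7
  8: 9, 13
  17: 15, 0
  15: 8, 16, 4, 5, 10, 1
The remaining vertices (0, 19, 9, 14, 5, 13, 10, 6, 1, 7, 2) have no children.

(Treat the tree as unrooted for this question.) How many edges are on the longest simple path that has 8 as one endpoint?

6

A farthest node from 8 is 2.
The path 8–15–17–12–3–11–2 has 6 edges.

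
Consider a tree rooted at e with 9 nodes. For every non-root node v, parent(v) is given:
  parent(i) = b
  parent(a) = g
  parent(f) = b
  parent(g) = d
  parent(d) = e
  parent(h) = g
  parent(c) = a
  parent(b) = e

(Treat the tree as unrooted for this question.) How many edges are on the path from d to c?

3

d - g - a - c: 3 edges.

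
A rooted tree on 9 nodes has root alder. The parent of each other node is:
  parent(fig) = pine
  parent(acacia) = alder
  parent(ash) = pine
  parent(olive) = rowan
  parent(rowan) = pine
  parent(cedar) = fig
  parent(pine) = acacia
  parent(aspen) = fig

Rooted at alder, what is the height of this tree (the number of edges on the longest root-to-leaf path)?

4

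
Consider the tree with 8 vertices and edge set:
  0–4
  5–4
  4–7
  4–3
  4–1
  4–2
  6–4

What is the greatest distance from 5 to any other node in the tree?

The node farthest from 5 is 0 (6, 1, 7, 2, 3 also at distance 2), via 5 – 4 – 0 — 2 edges.

2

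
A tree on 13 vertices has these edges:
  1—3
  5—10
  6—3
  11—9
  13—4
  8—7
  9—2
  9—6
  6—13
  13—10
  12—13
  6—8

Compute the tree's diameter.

BFS from 5 reaches 11 last, at distance 5; BFS from 11 confirms no node is farther.
Path: 5-10-13-6-9-11.

5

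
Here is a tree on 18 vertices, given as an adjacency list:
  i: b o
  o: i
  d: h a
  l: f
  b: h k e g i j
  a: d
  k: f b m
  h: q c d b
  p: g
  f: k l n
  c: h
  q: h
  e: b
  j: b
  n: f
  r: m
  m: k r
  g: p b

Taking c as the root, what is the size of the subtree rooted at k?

Descendants of k (including itself): k, m, f, r, n, l. That's 6.

6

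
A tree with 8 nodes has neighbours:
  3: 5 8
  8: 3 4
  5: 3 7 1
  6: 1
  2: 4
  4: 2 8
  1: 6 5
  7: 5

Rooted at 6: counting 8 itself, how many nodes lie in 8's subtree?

The subtree rooted at 8 contains: 8, 4, 2 — 3 nodes.

3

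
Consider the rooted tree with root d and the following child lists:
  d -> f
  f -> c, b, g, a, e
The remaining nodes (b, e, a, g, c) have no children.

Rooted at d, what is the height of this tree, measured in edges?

2

A deepest node is e, reached by d-f-e.
That path has 2 edges, so the height is 2.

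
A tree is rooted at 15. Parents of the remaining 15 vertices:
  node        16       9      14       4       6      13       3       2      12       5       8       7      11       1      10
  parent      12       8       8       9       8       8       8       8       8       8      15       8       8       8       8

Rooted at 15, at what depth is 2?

Climbing from 2 to the root: 2 → 8 → 15. That's 2 steps.

2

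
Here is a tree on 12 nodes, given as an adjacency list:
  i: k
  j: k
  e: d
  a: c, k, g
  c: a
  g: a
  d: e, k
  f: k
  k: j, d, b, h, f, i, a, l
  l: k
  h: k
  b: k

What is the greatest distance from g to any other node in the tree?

A farthest node from g is e.
The path g–a–k–d–e has 4 edges.

4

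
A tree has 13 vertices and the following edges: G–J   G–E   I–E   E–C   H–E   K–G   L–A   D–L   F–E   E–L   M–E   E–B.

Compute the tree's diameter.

A longest path is D-L-E-G-J, with 4 edges.

4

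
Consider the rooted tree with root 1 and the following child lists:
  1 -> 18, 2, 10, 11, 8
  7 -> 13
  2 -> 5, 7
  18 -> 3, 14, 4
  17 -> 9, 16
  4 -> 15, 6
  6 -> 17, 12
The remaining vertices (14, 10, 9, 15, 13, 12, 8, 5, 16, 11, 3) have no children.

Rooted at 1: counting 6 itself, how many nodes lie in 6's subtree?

Descendants of 6 (including itself): 6, 17, 12, 16, 9. That's 5.

5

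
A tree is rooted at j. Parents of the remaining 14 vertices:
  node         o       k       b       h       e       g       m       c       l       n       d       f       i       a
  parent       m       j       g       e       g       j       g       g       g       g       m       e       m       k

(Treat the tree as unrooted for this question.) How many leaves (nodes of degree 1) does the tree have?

10

The leaves are a, b, c, d, f, h, i, l, n, o.
That is 10 leaves.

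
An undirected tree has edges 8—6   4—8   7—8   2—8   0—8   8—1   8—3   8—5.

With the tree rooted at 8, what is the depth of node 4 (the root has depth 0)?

1

Path from 8 to 4: 8–4, which has 1 edges.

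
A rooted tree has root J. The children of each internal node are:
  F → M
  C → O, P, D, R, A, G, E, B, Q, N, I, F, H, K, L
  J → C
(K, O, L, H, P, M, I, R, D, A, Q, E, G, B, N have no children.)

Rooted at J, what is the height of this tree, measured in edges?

The longest root-to-leaf path is J → C → F → M (3 edges).

3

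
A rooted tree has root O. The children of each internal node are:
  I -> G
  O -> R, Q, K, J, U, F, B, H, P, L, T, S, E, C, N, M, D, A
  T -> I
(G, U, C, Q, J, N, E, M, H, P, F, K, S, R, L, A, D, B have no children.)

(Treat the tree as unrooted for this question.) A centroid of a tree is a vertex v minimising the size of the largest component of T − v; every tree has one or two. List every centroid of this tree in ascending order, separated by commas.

Removing O splits the tree into components of sizes 3, 1, 1, 1, 1, 1, 1, 1, 1, 1, 1, 1, 1, 1, 1, 1, 1, 1; the largest is 3 ≤ ⌊21/2⌋ = 10.
Every other node leaves some component of size > 10, so the centroid is unique.

O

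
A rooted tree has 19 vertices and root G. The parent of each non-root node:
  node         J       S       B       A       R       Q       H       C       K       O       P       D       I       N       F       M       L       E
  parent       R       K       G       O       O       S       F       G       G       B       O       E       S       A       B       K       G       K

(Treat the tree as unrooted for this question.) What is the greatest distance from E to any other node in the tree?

6

Distances from E peak at 6, attained at N (J also at distance 6).
E-K-G-B-O-A-N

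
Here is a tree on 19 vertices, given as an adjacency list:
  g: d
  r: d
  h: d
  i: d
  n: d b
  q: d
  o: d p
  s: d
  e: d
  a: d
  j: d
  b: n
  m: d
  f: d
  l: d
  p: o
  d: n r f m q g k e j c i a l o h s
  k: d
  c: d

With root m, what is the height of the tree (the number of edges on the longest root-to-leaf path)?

3

The longest root-to-leaf path is m → d → n → b (3 edges).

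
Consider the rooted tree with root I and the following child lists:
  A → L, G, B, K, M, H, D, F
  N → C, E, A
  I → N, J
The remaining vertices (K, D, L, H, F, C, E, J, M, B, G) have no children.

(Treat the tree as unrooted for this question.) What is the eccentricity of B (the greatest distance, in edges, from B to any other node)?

4

The node farthest from B is J, via B – A – N – I – J — 4 edges.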